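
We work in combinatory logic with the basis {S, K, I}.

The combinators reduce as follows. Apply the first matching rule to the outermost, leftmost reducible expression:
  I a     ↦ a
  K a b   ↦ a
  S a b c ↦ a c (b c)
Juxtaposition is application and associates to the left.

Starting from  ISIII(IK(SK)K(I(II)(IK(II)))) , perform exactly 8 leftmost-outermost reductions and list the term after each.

  start: ISIII(IK(SK)K(I(II)(IK(II))))
  →1  SIII(IK(SK)K(I(II)(IK(II))))
  →2  II(II)(IK(SK)K(I(II)(IK(II))))
  →3  I(II)(IK(SK)K(I(II)(IK(II))))
  →4  II(IK(SK)K(I(II)(IK(II))))
  →5  I(IK(SK)K(I(II)(IK(II))))
  →6  IK(SK)K(I(II)(IK(II)))
  →7  K(SK)K(I(II)(IK(II)))
  →8  SK(I(II)(IK(II)))

Answer: after 8 steps: SK(I(II)(IK(II)))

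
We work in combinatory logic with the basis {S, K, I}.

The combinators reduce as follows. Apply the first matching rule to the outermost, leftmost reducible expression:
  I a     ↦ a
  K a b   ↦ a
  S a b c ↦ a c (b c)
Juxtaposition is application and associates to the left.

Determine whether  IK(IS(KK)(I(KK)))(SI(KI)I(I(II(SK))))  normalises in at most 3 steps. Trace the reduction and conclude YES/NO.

Answer: NO — after 3 steps the term is S(KK)(I(KK)), not yet normal

Working:
  start: IK(IS(KK)(I(KK)))(SI(KI)I(I(II(SK))))
  step 1: K(IS(KK)(I(KK)))(SI(KI)I(I(II(SK))))
  step 2: IS(KK)(I(KK))
  step 3: S(KK)(I(KK))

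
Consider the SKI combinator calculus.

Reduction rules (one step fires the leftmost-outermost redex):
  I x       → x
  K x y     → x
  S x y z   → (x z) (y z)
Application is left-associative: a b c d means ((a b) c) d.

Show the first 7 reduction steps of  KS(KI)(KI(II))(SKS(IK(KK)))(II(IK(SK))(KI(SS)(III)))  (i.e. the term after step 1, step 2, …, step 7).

Answer: after 7 steps: K(SK)(KI(SS)(III))(SKS(IK(KK))(II(IK(SK))(KI(SS)(III))))

Working:
  start: KS(KI)(KI(II))(SKS(IK(KK)))(II(IK(SK))(KI(SS)(III)))
  step 1: S(KI(II))(SKS(IK(KK)))(II(IK(SK))(KI(SS)(III)))
  step 2: KI(II)(II(IK(SK))(KI(SS)(III)))(SKS(IK(KK))(II(IK(SK))(KI(SS)(III))))
  step 3: I(II(IK(SK))(KI(SS)(III)))(SKS(IK(KK))(II(IK(SK))(KI(SS)(III))))
  step 4: II(IK(SK))(KI(SS)(III))(SKS(IK(KK))(II(IK(SK))(KI(SS)(III))))
  step 5: I(IK(SK))(KI(SS)(III))(SKS(IK(KK))(II(IK(SK))(KI(SS)(III))))
  step 6: IK(SK)(KI(SS)(III))(SKS(IK(KK))(II(IK(SK))(KI(SS)(III))))
  step 7: K(SK)(KI(SS)(III))(SKS(IK(KK))(II(IK(SK))(KI(SS)(III))))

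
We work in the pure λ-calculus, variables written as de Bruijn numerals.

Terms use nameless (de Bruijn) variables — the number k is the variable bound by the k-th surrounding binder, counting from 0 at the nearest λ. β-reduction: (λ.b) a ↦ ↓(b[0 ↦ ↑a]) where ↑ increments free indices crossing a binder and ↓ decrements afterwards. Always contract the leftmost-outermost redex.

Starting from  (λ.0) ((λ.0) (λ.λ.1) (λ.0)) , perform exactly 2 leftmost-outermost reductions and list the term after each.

Answer: after 2 steps: (λ.λ.1) (λ.0)

Derivation:
  start: (λ.0) ((λ.0) (λ.λ.1) (λ.0))
  [1] (λ.0) (λ.λ.1) (λ.0)
  [2] (λ.λ.1) (λ.0)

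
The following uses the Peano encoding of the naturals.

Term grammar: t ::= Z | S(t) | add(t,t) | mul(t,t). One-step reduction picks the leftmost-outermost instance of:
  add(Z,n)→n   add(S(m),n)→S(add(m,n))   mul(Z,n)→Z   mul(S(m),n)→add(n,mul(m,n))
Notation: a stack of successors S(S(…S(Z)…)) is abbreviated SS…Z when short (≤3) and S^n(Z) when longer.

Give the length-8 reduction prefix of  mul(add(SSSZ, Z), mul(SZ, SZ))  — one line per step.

Answer: after 8 steps: S(mul(add(SSZ, Z), mul(SZ, SZ)))

Working:
  start: mul(add(SSSZ, Z), mul(SZ, SZ))
  →1  mul(S(add(SSZ, Z)), mul(SZ, SZ))
  →2  add(mul(SZ, SZ), mul(add(SSZ, Z), mul(SZ, SZ)))
  →3  add(add(SZ, mul(Z, SZ)), mul(add(SSZ, Z), mul(SZ, SZ)))
  →4  add(S(add(Z, mul(Z, SZ))), mul(add(SSZ, Z), mul(SZ, SZ)))
  →5  S(add(add(Z, mul(Z, SZ)), mul(add(SSZ, Z), mul(SZ, SZ))))
  →6  S(add(mul(Z, SZ), mul(add(SSZ, Z), mul(SZ, SZ))))
  →7  S(add(Z, mul(add(SSZ, Z), mul(SZ, SZ))))
  →8  S(mul(add(SSZ, Z), mul(SZ, SZ)))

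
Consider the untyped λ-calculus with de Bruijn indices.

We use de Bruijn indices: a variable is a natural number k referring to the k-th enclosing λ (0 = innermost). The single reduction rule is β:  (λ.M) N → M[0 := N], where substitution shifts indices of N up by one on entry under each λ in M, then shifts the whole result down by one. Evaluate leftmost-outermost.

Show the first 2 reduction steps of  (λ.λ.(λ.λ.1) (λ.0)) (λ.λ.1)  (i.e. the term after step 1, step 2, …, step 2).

  start: (λ.λ.(λ.λ.1) (λ.0)) (λ.λ.1)
  step 1: λ.(λ.λ.1) (λ.0)
  step 2: λ.λ.λ.0

Answer: after 2 steps: λ.λ.λ.0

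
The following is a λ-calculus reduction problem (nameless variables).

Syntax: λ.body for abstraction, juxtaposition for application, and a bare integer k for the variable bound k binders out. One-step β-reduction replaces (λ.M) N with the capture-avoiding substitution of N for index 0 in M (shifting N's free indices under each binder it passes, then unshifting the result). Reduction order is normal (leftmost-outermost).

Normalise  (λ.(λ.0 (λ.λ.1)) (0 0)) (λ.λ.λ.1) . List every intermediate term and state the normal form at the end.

Answer: normal form = λ.λ.λ.1  (in 4 steps)

Derivation:
  start: (λ.(λ.0 (λ.λ.1)) (0 0)) (λ.λ.λ.1)
  step 1: (λ.0 (λ.λ.1)) ((λ.λ.λ.1) (λ.λ.λ.1))
  step 2: (λ.λ.λ.1) (λ.λ.λ.1) (λ.λ.1)
  step 3: (λ.λ.1) (λ.λ.1)
  step 4: λ.λ.λ.1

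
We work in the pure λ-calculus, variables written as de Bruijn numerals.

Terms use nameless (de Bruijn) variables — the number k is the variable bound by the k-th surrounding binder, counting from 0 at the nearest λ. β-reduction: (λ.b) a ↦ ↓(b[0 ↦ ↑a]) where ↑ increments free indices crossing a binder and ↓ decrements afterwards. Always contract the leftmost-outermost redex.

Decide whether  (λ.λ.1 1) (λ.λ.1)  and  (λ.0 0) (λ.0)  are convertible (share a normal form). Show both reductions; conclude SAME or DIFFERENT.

Term A:
  start: (λ.λ.1 1) (λ.λ.1)
  [1] λ.(λ.λ.1) (λ.λ.1)
  [2] λ.λ.λ.λ.1

Term B:
  start: (λ.0 0) (λ.0)
  [1] (λ.0) (λ.0)
  [2] λ.0

Answer: DIFFERENT — A ⇓ λ.λ.λ.λ.1, B ⇓ λ.0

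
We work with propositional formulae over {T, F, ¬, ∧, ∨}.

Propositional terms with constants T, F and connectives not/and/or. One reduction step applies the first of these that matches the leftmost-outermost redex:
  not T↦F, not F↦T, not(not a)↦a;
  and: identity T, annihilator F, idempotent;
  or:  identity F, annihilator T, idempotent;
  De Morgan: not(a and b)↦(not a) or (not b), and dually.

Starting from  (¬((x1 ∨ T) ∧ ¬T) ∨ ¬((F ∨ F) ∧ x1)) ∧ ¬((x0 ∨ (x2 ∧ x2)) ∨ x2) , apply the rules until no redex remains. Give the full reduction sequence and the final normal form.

Answer: normal form = (¬x0 ∧ ¬x2) ∧ ¬x2  (in 12 steps)

Reduction:
  start: (¬((x1 ∨ T) ∧ ¬T) ∨ ¬((F ∨ F) ∧ x1)) ∧ ¬((x0 ∨ (x2 ∧ x2)) ∨ x2)
  →1  ((¬(x1 ∨ T) ∨ ¬¬T) ∨ ¬((F ∨ F) ∧ x1)) ∧ ¬((x0 ∨ (x2 ∧ x2)) ∨ x2)
  →2  (((¬x1 ∧ ¬T) ∨ ¬¬T) ∨ ¬((F ∨ F) ∧ x1)) ∧ ¬((x0 ∨ (x2 ∧ x2)) ∨ x2)
  →3  (((¬x1 ∧ F) ∨ ¬¬T) ∨ ¬((F ∨ F) ∧ x1)) ∧ ¬((x0 ∨ (x2 ∧ x2)) ∨ x2)
  →4  ((F ∨ ¬¬T) ∨ ¬((F ∨ F) ∧ x1)) ∧ ¬((x0 ∨ (x2 ∧ x2)) ∨ x2)
  →5  (¬¬T ∨ ¬((F ∨ F) ∧ x1)) ∧ ¬((x0 ∨ (x2 ∧ x2)) ∨ x2)
  →6  (T ∨ ¬((F ∨ F) ∧ x1)) ∧ ¬((x0 ∨ (x2 ∧ x2)) ∨ x2)
  →7  T ∧ ¬((x0 ∨ (x2 ∧ x2)) ∨ x2)
  →8  ¬((x0 ∨ (x2 ∧ x2)) ∨ x2)
  →9  ¬(x0 ∨ (x2 ∧ x2)) ∧ ¬x2
  →10  (¬x0 ∧ ¬(x2 ∧ x2)) ∧ ¬x2
  →11  (¬x0 ∧ (¬x2 ∨ ¬x2)) ∧ ¬x2
  →12  (¬x0 ∧ ¬x2) ∧ ¬x2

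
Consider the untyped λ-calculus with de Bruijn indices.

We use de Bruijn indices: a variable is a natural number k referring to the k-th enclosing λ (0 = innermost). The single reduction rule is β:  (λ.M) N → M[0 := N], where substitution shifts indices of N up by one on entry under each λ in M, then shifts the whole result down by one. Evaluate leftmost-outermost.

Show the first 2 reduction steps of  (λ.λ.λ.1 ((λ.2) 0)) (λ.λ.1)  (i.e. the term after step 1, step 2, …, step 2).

  start: (λ.λ.λ.1 ((λ.2) 0)) (λ.λ.1)
  →1  λ.λ.1 ((λ.2) 0)
  →2  λ.λ.1 1

Answer: after 2 steps: λ.λ.1 1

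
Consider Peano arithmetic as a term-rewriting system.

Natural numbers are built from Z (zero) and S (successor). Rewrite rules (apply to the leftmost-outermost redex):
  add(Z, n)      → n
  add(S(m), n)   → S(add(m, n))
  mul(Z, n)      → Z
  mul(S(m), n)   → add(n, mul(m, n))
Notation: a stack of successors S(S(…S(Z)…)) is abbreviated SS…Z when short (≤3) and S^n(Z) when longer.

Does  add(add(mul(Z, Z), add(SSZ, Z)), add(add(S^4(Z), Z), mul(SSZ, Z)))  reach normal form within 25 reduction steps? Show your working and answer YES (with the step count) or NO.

Answer: YES — reaches normal form S^6(Z) in 23 ≤ 25 steps

Working:
  start: add(add(mul(Z, Z), add(SSZ, Z)), add(add(S^4(Z), Z), mul(SSZ, Z)))
  step 1: add(add(Z, add(SSZ, Z)), add(add(S^4(Z), Z), mul(SSZ, Z)))
  step 2: add(add(SSZ, Z), add(add(S^4(Z), Z), mul(SSZ, Z)))
  step 3: add(S(add(SZ, Z)), add(add(S^4(Z), Z), mul(SSZ, Z)))
  step 4: S(add(add(SZ, Z), add(add(S^4(Z), Z), mul(SSZ, Z))))
  step 5: S(add(S(add(Z, Z)), add(add(S^4(Z), Z), mul(SSZ, Z))))
  step 6: S(S(add(add(Z, Z), add(add(S^4(Z), Z), mul(SSZ, Z)))))
  step 7: S(S(add(Z, add(add(S^4(Z), Z), mul(SSZ, Z)))))
  step 8: S(S(add(add(S^4(Z), Z), mul(SSZ, Z))))
  step 9: S(S(add(S(add(SSSZ, Z)), mul(SSZ, Z))))
  step 10: S(S(S(add(add(SSSZ, Z), mul(SSZ, Z)))))
  step 11: S(S(S(add(S(add(SSZ, Z)), mul(SSZ, Z)))))
  step 12: S(S(S(S(add(add(SSZ, Z), mul(SSZ, Z))))))
  step 13: S(S(S(S(add(S(add(SZ, Z)), mul(SSZ, Z))))))
  step 14: S(S(S(S(S(add(add(SZ, Z), mul(SSZ, Z)))))))
  step 15: S(S(S(S(S(add(S(add(Z, Z)), mul(SSZ, Z)))))))
  step 16: S(S(S(S(S(S(add(add(Z, Z), mul(SSZ, Z))))))))
  step 17: S(S(S(S(S(S(add(Z, mul(SSZ, Z))))))))
  step 18: S(S(S(S(S(S(mul(SSZ, Z)))))))
  step 19: S(S(S(S(S(S(add(Z, mul(SZ, Z))))))))
  step 20: S(S(S(S(S(S(mul(SZ, Z)))))))
  step 21: S(S(S(S(S(S(add(Z, mul(Z, Z))))))))
  step 22: S(S(S(S(S(S(mul(Z, Z)))))))
  step 23: S^6(Z)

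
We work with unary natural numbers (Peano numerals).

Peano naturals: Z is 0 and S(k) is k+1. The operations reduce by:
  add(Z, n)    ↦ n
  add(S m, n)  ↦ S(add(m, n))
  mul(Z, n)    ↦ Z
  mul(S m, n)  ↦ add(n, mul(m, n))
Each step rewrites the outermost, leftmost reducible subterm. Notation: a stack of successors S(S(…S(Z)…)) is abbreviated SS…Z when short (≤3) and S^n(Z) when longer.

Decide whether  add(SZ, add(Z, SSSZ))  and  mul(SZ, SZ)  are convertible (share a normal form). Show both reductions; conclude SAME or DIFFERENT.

Term A:
  start: add(SZ, add(Z, SSSZ))
  step 1: S(add(Z, add(Z, SSSZ)))
  step 2: S(add(Z, SSSZ))
  step 3: S^4(Z)

Term B:
  start: mul(SZ, SZ)
  step 1: add(SZ, mul(Z, SZ))
  step 2: S(add(Z, mul(Z, SZ)))
  step 3: S(mul(Z, SZ))
  step 4: SZ

Answer: DIFFERENT — A ⇓ S^4(Z), B ⇓ SZ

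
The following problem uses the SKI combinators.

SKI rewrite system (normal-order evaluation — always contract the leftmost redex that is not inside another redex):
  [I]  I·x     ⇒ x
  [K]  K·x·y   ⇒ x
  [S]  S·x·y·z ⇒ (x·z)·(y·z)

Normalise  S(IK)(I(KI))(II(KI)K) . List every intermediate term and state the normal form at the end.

  start: S(IK)(I(KI))(II(KI)K)
  step 1: IK(II(KI)K)(I(KI)(II(KI)K))
  step 2: K(II(KI)K)(I(KI)(II(KI)K))
  step 3: II(KI)K
  step 4: I(KI)K
  step 5: KIK
  step 6: I

Answer: normal form = I  (in 6 steps)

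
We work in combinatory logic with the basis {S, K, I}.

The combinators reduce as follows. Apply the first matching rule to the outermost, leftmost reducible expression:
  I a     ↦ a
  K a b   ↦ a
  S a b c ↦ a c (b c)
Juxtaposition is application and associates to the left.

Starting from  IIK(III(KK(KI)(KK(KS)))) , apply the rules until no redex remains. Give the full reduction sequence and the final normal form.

  start: IIK(III(KK(KI)(KK(KS))))
  →1  IK(III(KK(KI)(KK(KS))))
  →2  K(III(KK(KI)(KK(KS))))
  →3  K(II(KK(KI)(KK(KS))))
  →4  K(I(KK(KI)(KK(KS))))
  →5  K(KK(KI)(KK(KS)))
  →6  K(K(KK(KS)))
  →7  K(KK)

Answer: normal form = K(KK)  (in 7 steps)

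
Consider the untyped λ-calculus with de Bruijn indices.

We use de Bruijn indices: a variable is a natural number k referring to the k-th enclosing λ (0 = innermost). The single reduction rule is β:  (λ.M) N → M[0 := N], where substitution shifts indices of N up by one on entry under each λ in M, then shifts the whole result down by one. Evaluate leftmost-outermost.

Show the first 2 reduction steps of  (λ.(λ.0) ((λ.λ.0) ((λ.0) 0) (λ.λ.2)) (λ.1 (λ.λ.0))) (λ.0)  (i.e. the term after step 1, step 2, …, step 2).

  start: (λ.(λ.0) ((λ.λ.0) ((λ.0) 0) (λ.λ.2)) (λ.1 (λ.λ.0))) (λ.0)
  step 1: (λ.0) ((λ.λ.0) ((λ.0) (λ.0)) (λ.λ.λ.0)) (λ.(λ.0) (λ.λ.0))
  step 2: (λ.λ.0) ((λ.0) (λ.0)) (λ.λ.λ.0) (λ.(λ.0) (λ.λ.0))

Answer: after 2 steps: (λ.λ.0) ((λ.0) (λ.0)) (λ.λ.λ.0) (λ.(λ.0) (λ.λ.0))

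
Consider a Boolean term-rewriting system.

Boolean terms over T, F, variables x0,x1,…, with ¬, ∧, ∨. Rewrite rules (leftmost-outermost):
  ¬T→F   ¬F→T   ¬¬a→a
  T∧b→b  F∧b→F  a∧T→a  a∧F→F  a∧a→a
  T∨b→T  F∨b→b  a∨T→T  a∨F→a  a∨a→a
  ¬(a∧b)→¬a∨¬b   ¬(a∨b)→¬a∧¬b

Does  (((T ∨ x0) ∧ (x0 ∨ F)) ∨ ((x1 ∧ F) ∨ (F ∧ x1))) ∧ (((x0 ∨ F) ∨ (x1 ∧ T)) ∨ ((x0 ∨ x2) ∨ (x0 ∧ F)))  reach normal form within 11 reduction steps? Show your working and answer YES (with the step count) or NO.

Answer: YES — reaches normal form x0 ∧ ((x0 ∨ x1) ∨ (x0 ∨ x2)) in 11 ≤ 11 steps

Derivation:
  start: (((T ∨ x0) ∧ (x0 ∨ F)) ∨ ((x1 ∧ F) ∨ (F ∧ x1))) ∧ (((x0 ∨ F) ∨ (x1 ∧ T)) ∨ ((x0 ∨ x2) ∨ (x0 ∧ F)))
  [1] ((T ∧ (x0 ∨ F)) ∨ ((x1 ∧ F) ∨ (F ∧ x1))) ∧ (((x0 ∨ F) ∨ (x1 ∧ T)) ∨ ((x0 ∨ x2) ∨ (x0 ∧ F)))
  [2] ((x0 ∨ F) ∨ ((x1 ∧ F) ∨ (F ∧ x1))) ∧ (((x0 ∨ F) ∨ (x1 ∧ T)) ∨ ((x0 ∨ x2) ∨ (x0 ∧ F)))
  [3] (x0 ∨ ((x1 ∧ F) ∨ (F ∧ x1))) ∧ (((x0 ∨ F) ∨ (x1 ∧ T)) ∨ ((x0 ∨ x2) ∨ (x0 ∧ F)))
  [4] (x0 ∨ (F ∨ (F ∧ x1))) ∧ (((x0 ∨ F) ∨ (x1 ∧ T)) ∨ ((x0 ∨ x2) ∨ (x0 ∧ F)))
  [5] (x0 ∨ (F ∧ x1)) ∧ (((x0 ∨ F) ∨ (x1 ∧ T)) ∨ ((x0 ∨ x2) ∨ (x0 ∧ F)))
  [6] (x0 ∨ F) ∧ (((x0 ∨ F) ∨ (x1 ∧ T)) ∨ ((x0 ∨ x2) ∨ (x0 ∧ F)))
  [7] x0 ∧ (((x0 ∨ F) ∨ (x1 ∧ T)) ∨ ((x0 ∨ x2) ∨ (x0 ∧ F)))
  [8] x0 ∧ ((x0 ∨ (x1 ∧ T)) ∨ ((x0 ∨ x2) ∨ (x0 ∧ F)))
  [9] x0 ∧ ((x0 ∨ x1) ∨ ((x0 ∨ x2) ∨ (x0 ∧ F)))
  [10] x0 ∧ ((x0 ∨ x1) ∨ ((x0 ∨ x2) ∨ F))
  [11] x0 ∧ ((x0 ∨ x1) ∨ (x0 ∨ x2))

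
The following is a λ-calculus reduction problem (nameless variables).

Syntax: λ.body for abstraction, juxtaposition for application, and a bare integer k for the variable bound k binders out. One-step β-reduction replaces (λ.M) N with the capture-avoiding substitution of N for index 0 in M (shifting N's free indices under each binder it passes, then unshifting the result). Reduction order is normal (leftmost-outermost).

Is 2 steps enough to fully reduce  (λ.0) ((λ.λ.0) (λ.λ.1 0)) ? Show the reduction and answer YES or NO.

  start: (λ.0) ((λ.λ.0) (λ.λ.1 0))
  step 1: (λ.λ.0) (λ.λ.1 0)
  step 2: λ.0

Answer: YES — reaches normal form λ.0 in 2 ≤ 2 steps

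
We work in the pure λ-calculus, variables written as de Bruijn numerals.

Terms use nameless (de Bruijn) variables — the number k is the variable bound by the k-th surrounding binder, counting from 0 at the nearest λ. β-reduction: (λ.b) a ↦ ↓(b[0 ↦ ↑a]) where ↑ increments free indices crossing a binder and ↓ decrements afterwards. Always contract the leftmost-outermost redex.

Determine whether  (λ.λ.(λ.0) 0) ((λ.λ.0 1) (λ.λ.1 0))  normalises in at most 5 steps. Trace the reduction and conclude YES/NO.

  start: (λ.λ.(λ.0) 0) ((λ.λ.0 1) (λ.λ.1 0))
  [1] λ.(λ.0) 0
  [2] λ.0

Answer: YES — reaches normal form λ.0 in 2 ≤ 5 steps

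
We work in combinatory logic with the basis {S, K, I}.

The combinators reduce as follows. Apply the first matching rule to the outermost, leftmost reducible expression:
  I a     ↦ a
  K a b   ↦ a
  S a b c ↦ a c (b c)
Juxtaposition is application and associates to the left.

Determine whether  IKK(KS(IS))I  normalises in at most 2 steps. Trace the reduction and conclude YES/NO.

  start: IKK(KS(IS))I
  step 1: KK(KS(IS))I
  step 2: KI

Answer: YES — reaches normal form KI in 2 ≤ 2 steps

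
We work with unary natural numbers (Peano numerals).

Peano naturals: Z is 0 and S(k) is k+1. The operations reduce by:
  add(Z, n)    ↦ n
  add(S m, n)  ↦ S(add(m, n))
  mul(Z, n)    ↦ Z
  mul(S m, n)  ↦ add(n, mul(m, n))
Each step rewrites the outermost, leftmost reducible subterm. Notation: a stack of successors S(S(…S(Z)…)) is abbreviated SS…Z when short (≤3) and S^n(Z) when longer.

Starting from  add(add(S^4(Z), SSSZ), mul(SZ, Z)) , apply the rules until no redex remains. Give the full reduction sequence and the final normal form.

Answer: normal form = S^7(Z)  (in 16 steps)

Working:
  start: add(add(S^4(Z), SSSZ), mul(SZ, Z))
  [1] add(S(add(SSSZ, SSSZ)), mul(SZ, Z))
  [2] S(add(add(SSSZ, SSSZ), mul(SZ, Z)))
  [3] S(add(S(add(SSZ, SSSZ)), mul(SZ, Z)))
  [4] S(S(add(add(SSZ, SSSZ), mul(SZ, Z))))
  [5] S(S(add(S(add(SZ, SSSZ)), mul(SZ, Z))))
  [6] S(S(S(add(add(SZ, SSSZ), mul(SZ, Z)))))
  [7] S(S(S(add(S(add(Z, SSSZ)), mul(SZ, Z)))))
  [8] S(S(S(S(add(add(Z, SSSZ), mul(SZ, Z))))))
  [9] S(S(S(S(add(SSSZ, mul(SZ, Z))))))
  [10] S(S(S(S(S(add(SSZ, mul(SZ, Z)))))))
  [11] S(S(S(S(S(S(add(SZ, mul(SZ, Z))))))))
  [12] S(S(S(S(S(S(S(add(Z, mul(SZ, Z)))))))))
  [13] S(S(S(S(S(S(S(mul(SZ, Z))))))))
  [14] S(S(S(S(S(S(S(add(Z, mul(Z, Z)))))))))
  [15] S(S(S(S(S(S(S(mul(Z, Z))))))))
  [16] S^7(Z)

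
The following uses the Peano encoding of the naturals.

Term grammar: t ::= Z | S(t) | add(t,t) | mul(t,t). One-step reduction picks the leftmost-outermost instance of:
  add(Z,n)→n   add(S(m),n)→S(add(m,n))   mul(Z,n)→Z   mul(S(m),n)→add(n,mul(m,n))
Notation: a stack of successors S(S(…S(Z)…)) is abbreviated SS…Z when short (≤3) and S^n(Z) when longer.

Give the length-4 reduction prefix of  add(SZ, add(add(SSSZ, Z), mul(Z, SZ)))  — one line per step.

  start: add(SZ, add(add(SSSZ, Z), mul(Z, SZ)))
  [1] S(add(Z, add(add(SSSZ, Z), mul(Z, SZ))))
  [2] S(add(add(SSSZ, Z), mul(Z, SZ)))
  [3] S(add(S(add(SSZ, Z)), mul(Z, SZ)))
  [4] S(S(add(add(SSZ, Z), mul(Z, SZ))))

Answer: after 4 steps: S(S(add(add(SSZ, Z), mul(Z, SZ))))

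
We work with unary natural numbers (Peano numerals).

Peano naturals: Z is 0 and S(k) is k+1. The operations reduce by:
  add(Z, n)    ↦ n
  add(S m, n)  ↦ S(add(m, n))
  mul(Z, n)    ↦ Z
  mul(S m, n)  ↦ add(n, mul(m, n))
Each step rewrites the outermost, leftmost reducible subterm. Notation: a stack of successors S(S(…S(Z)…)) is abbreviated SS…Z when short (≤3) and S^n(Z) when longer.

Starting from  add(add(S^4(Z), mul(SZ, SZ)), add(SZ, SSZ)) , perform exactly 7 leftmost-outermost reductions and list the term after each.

Answer: after 7 steps: S(S(S(add(S(add(Z, mul(SZ, SZ))), add(SZ, SSZ)))))

Derivation:
  start: add(add(S^4(Z), mul(SZ, SZ)), add(SZ, SSZ))
  →1  add(S(add(SSSZ, mul(SZ, SZ))), add(SZ, SSZ))
  →2  S(add(add(SSSZ, mul(SZ, SZ)), add(SZ, SSZ)))
  →3  S(add(S(add(SSZ, mul(SZ, SZ))), add(SZ, SSZ)))
  →4  S(S(add(add(SSZ, mul(SZ, SZ)), add(SZ, SSZ))))
  →5  S(S(add(S(add(SZ, mul(SZ, SZ))), add(SZ, SSZ))))
  →6  S(S(S(add(add(SZ, mul(SZ, SZ)), add(SZ, SSZ)))))
  →7  S(S(S(add(S(add(Z, mul(SZ, SZ))), add(SZ, SSZ)))))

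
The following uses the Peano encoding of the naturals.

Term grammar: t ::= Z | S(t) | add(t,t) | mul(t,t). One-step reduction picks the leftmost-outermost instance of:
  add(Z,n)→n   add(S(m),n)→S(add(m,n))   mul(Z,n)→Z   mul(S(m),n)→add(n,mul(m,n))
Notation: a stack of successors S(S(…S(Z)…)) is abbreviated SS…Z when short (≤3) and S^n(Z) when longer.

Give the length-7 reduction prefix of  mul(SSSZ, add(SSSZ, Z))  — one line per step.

Answer: after 7 steps: S(S(S(add(add(Z, Z), mul(SSZ, add(SSSZ, Z))))))

Working:
  start: mul(SSSZ, add(SSSZ, Z))
  →1  add(add(SSSZ, Z), mul(SSZ, add(SSSZ, Z)))
  →2  add(S(add(SSZ, Z)), mul(SSZ, add(SSSZ, Z)))
  →3  S(add(add(SSZ, Z), mul(SSZ, add(SSSZ, Z))))
  →4  S(add(S(add(SZ, Z)), mul(SSZ, add(SSSZ, Z))))
  →5  S(S(add(add(SZ, Z), mul(SSZ, add(SSSZ, Z)))))
  →6  S(S(add(S(add(Z, Z)), mul(SSZ, add(SSSZ, Z)))))
  →7  S(S(S(add(add(Z, Z), mul(SSZ, add(SSSZ, Z))))))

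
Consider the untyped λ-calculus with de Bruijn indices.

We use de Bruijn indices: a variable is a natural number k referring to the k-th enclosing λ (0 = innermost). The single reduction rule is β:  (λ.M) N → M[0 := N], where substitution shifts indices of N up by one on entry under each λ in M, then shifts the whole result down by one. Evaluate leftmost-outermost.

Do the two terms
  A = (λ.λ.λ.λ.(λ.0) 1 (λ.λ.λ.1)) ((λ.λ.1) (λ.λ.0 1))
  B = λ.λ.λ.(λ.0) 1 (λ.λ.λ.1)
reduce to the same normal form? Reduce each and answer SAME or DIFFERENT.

Term A:
  start: (λ.λ.λ.λ.(λ.0) 1 (λ.λ.λ.1)) ((λ.λ.1) (λ.λ.0 1))
  [1] λ.λ.λ.(λ.0) 1 (λ.λ.λ.1)
  [2] λ.λ.λ.1 (λ.λ.λ.1)

Term B:
  start: λ.λ.λ.(λ.0) 1 (λ.λ.λ.1)
  [1] λ.λ.λ.1 (λ.λ.λ.1)

Answer: SAME — A ⇓ λ.λ.λ.1 (λ.λ.λ.1), B ⇓ λ.λ.λ.1 (λ.λ.λ.1)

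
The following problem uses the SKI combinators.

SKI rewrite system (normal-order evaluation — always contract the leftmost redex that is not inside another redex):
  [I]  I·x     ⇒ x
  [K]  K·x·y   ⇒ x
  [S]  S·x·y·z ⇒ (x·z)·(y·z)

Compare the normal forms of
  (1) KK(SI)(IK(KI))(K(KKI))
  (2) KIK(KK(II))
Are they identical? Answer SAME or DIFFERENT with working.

Term A:
  start: KK(SI)(IK(KI))(K(KKI))
  [1] K(IK(KI))(K(KKI))
  [2] IK(KI)
  [3] K(KI)

Term B:
  start: KIK(KK(II))
  [1] I(KK(II))
  [2] KK(II)
  [3] K

Answer: DIFFERENT — A ⇓ K(KI), B ⇓ K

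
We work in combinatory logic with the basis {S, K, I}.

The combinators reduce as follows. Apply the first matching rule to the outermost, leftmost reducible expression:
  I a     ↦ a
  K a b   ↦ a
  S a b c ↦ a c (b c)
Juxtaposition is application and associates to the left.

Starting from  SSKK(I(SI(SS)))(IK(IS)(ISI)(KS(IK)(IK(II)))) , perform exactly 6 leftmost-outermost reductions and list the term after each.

Answer: after 6 steps: IK(IS)(ISI)(KS(IK)(IK(II)))(SS(IK(IS)(ISI)(KS(IK)(IK(II)))))

Working:
  start: SSKK(I(SI(SS)))(IK(IS)(ISI)(KS(IK)(IK(II))))
  →1  SK(KK)(I(SI(SS)))(IK(IS)(ISI)(KS(IK)(IK(II))))
  →2  K(I(SI(SS)))(KK(I(SI(SS))))(IK(IS)(ISI)(KS(IK)(IK(II))))
  →3  I(SI(SS))(IK(IS)(ISI)(KS(IK)(IK(II))))
  →4  SI(SS)(IK(IS)(ISI)(KS(IK)(IK(II))))
  →5  I(IK(IS)(ISI)(KS(IK)(IK(II))))(SS(IK(IS)(ISI)(KS(IK)(IK(II)))))
  →6  IK(IS)(ISI)(KS(IK)(IK(II)))(SS(IK(IS)(ISI)(KS(IK)(IK(II)))))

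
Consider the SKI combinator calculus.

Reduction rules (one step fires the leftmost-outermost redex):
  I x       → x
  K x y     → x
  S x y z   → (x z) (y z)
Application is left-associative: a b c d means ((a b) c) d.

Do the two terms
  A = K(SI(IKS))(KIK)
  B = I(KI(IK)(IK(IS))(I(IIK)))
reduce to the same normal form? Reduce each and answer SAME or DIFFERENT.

Term A:
  start: K(SI(IKS))(KIK)
  [1] SI(IKS)
  [2] SI(KS)

Term B:
  start: I(KI(IK)(IK(IS))(I(IIK)))
  [1] KI(IK)(IK(IS))(I(IIK))
  [2] I(IK(IS))(I(IIK))
  [3] IK(IS)(I(IIK))
  [4] K(IS)(I(IIK))
  [5] IS
  [6] S

Answer: DIFFERENT — A ⇓ SI(KS), B ⇓ S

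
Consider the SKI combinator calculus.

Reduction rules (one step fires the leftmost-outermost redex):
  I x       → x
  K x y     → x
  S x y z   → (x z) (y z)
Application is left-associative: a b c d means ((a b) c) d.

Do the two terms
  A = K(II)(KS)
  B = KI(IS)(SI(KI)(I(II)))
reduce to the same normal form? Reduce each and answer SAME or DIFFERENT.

Answer: SAME — A ⇓ I, B ⇓ I

Reduction:
Term A:
  start: K(II)(KS)
  [1] II
  [2] I

Term B:
  start: KI(IS)(SI(KI)(I(II)))
  [1] I(SI(KI)(I(II)))
  [2] SI(KI)(I(II))
  [3] I(I(II))(KI(I(II)))
  [4] I(II)(KI(I(II)))
  [5] II(KI(I(II)))
  [6] I(KI(I(II)))
  [7] KI(I(II))
  [8] I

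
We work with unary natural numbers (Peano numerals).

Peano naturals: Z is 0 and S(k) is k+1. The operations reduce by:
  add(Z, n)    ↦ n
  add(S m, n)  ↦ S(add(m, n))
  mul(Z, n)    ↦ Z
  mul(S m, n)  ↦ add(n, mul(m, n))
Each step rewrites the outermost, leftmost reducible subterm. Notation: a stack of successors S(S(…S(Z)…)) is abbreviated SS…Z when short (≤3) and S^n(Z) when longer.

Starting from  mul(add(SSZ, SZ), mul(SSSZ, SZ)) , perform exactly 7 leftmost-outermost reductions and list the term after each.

Answer: after 7 steps: S(add(add(SZ, mul(SZ, SZ)), mul(add(SZ, SZ), mul(SSSZ, SZ))))

Reduction:
  start: mul(add(SSZ, SZ), mul(SSSZ, SZ))
  [1] mul(S(add(SZ, SZ)), mul(SSSZ, SZ))
  [2] add(mul(SSSZ, SZ), mul(add(SZ, SZ), mul(SSSZ, SZ)))
  [3] add(add(SZ, mul(SSZ, SZ)), mul(add(SZ, SZ), mul(SSSZ, SZ)))
  [4] add(S(add(Z, mul(SSZ, SZ))), mul(add(SZ, SZ), mul(SSSZ, SZ)))
  [5] S(add(add(Z, mul(SSZ, SZ)), mul(add(SZ, SZ), mul(SSSZ, SZ))))
  [6] S(add(mul(SSZ, SZ), mul(add(SZ, SZ), mul(SSSZ, SZ))))
  [7] S(add(add(SZ, mul(SZ, SZ)), mul(add(SZ, SZ), mul(SSSZ, SZ))))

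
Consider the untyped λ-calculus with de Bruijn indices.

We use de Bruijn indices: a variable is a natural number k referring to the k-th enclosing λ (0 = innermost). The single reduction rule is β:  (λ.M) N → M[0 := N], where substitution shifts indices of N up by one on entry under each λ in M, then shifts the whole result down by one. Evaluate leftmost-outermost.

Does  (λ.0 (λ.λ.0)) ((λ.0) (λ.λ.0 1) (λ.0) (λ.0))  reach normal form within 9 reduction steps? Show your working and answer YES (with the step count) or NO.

Answer: YES — reaches normal form λ.λ.0 in 6 ≤ 9 steps

Working:
  start: (λ.0 (λ.λ.0)) ((λ.0) (λ.λ.0 1) (λ.0) (λ.0))
  →1  (λ.0) (λ.λ.0 1) (λ.0) (λ.0) (λ.λ.0)
  →2  (λ.λ.0 1) (λ.0) (λ.0) (λ.λ.0)
  →3  (λ.0 (λ.0)) (λ.0) (λ.λ.0)
  →4  (λ.0) (λ.0) (λ.λ.0)
  →5  (λ.0) (λ.λ.0)
  →6  λ.λ.0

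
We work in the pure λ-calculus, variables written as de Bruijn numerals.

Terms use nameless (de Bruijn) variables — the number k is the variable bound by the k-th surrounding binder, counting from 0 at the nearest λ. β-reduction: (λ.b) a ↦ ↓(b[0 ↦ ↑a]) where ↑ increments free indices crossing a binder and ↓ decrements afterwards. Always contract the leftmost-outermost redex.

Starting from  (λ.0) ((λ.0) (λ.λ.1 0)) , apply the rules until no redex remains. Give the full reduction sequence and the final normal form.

  start: (λ.0) ((λ.0) (λ.λ.1 0))
  →1  (λ.0) (λ.λ.1 0)
  →2  λ.λ.1 0

Answer: normal form = λ.λ.1 0  (in 2 steps)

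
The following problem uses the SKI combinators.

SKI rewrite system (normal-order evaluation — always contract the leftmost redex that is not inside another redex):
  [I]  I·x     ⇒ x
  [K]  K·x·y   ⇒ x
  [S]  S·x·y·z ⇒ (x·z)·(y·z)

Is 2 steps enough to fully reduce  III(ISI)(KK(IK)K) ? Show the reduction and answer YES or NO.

Answer: NO — after 2 steps the term is I(ISI)(KK(IK)K), not yet normal

Derivation:
  start: III(ISI)(KK(IK)K)
  →1  II(ISI)(KK(IK)K)
  →2  I(ISI)(KK(IK)K)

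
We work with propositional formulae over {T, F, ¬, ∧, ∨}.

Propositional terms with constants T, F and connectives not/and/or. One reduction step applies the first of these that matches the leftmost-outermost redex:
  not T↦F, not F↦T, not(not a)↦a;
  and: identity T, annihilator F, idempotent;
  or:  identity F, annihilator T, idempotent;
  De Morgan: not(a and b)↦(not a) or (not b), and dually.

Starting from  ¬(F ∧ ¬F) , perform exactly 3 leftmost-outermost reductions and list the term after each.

Answer: after 3 steps: T

Working:
  start: ¬(F ∧ ¬F)
  [1] ¬F ∨ ¬¬F
  [2] T ∨ ¬¬F
  [3] T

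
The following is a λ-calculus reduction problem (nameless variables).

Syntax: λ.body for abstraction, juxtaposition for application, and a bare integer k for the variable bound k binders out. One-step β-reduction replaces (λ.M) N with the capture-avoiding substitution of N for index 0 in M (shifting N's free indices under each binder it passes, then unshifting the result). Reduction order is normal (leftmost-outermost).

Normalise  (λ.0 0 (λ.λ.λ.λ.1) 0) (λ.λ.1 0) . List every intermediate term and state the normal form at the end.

  start: (λ.0 0 (λ.λ.λ.λ.1) 0) (λ.λ.1 0)
  [1] (λ.λ.1 0) (λ.λ.1 0) (λ.λ.λ.λ.1) (λ.λ.1 0)
  [2] (λ.(λ.λ.1 0) 0) (λ.λ.λ.λ.1) (λ.λ.1 0)
  [3] (λ.λ.1 0) (λ.λ.λ.λ.1) (λ.λ.1 0)
  [4] (λ.(λ.λ.λ.λ.1) 0) (λ.λ.1 0)
  [5] (λ.λ.λ.λ.1) (λ.λ.1 0)
  [6] λ.λ.λ.1

Answer: normal form = λ.λ.λ.1  (in 6 steps)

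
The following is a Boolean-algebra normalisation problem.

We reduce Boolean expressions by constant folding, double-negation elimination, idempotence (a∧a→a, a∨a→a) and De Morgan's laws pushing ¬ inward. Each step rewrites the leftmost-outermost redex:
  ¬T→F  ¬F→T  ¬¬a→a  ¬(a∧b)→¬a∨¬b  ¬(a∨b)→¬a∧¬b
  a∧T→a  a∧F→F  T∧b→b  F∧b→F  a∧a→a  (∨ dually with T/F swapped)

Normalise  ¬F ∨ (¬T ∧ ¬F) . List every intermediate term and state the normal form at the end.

Answer: normal form = T  (in 2 steps)

Derivation:
  start: ¬F ∨ (¬T ∧ ¬F)
  →1  T ∨ (¬T ∧ ¬F)
  →2  T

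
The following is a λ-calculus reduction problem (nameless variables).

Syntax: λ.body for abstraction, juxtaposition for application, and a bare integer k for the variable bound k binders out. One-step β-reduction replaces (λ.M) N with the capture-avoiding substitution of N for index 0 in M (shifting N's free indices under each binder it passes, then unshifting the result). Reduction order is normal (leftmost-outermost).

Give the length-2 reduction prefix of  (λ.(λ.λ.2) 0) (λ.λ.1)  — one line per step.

  start: (λ.(λ.λ.2) 0) (λ.λ.1)
  step 1: (λ.λ.λ.λ.1) (λ.λ.1)
  step 2: λ.λ.λ.1

Answer: after 2 steps: λ.λ.λ.1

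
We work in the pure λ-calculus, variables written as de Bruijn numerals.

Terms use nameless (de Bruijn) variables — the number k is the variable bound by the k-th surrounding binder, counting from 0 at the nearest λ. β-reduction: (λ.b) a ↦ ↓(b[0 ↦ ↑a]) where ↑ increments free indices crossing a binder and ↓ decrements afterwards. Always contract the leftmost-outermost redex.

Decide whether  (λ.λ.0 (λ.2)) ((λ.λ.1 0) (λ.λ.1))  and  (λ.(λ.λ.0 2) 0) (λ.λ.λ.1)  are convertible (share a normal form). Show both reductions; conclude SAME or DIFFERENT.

Answer: SAME — A ⇓ λ.0 (λ.λ.λ.1), B ⇓ λ.0 (λ.λ.λ.1)

Derivation:
Term A:
  start: (λ.λ.0 (λ.2)) ((λ.λ.1 0) (λ.λ.1))
  →1  λ.0 (λ.(λ.λ.1 0) (λ.λ.1))
  →2  λ.0 (λ.λ.(λ.λ.1) 0)
  →3  λ.0 (λ.λ.λ.1)

Term B:
  start: (λ.(λ.λ.0 2) 0) (λ.λ.λ.1)
  →1  (λ.λ.0 (λ.λ.λ.1)) (λ.λ.λ.1)
  →2  λ.0 (λ.λ.λ.1)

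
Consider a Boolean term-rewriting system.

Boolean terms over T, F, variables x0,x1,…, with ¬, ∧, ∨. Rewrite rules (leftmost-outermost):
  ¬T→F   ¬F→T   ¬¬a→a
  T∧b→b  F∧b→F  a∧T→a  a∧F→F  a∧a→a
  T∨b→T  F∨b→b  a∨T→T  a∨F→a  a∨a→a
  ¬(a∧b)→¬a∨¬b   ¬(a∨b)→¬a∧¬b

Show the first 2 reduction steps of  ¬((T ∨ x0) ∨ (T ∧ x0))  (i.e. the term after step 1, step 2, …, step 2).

Answer: after 2 steps: (¬T ∧ ¬x0) ∧ ¬(T ∧ x0)

Working:
  start: ¬((T ∨ x0) ∨ (T ∧ x0))
  [1] ¬(T ∨ x0) ∧ ¬(T ∧ x0)
  [2] (¬T ∧ ¬x0) ∧ ¬(T ∧ x0)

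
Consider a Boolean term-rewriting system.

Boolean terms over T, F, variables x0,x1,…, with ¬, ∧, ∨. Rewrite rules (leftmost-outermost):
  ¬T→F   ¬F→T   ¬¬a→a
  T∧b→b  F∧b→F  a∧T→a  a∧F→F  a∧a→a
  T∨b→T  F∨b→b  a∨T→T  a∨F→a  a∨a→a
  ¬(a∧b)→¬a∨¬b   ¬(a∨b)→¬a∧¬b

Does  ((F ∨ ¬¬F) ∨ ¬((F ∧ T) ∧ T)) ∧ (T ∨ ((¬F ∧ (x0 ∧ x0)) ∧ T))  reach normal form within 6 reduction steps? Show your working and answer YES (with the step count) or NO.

Answer: NO — after 6 steps the term is ((T ∨ ¬T) ∨ ¬T) ∧ (T ∨ ((¬F ∧ (x0 ∧ x0)) ∧ T)), not yet normal

Working:
  start: ((F ∨ ¬¬F) ∨ ¬((F ∧ T) ∧ T)) ∧ (T ∨ ((¬F ∧ (x0 ∧ x0)) ∧ T))
  →1  (¬¬F ∨ ¬((F ∧ T) ∧ T)) ∧ (T ∨ ((¬F ∧ (x0 ∧ x0)) ∧ T))
  →2  (F ∨ ¬((F ∧ T) ∧ T)) ∧ (T ∨ ((¬F ∧ (x0 ∧ x0)) ∧ T))
  →3  ¬((F ∧ T) ∧ T) ∧ (T ∨ ((¬F ∧ (x0 ∧ x0)) ∧ T))
  →4  (¬(F ∧ T) ∨ ¬T) ∧ (T ∨ ((¬F ∧ (x0 ∧ x0)) ∧ T))
  →5  ((¬F ∨ ¬T) ∨ ¬T) ∧ (T ∨ ((¬F ∧ (x0 ∧ x0)) ∧ T))
  →6  ((T ∨ ¬T) ∨ ¬T) ∧ (T ∨ ((¬F ∧ (x0 ∧ x0)) ∧ T))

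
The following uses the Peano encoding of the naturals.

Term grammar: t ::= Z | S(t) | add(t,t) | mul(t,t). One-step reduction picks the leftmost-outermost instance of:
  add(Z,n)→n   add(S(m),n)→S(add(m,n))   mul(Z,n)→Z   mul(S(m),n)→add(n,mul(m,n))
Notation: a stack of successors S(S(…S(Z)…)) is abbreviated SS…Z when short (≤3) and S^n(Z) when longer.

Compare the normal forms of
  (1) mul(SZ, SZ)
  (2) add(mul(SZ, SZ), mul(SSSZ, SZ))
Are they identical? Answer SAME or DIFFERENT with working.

Answer: DIFFERENT — A ⇓ SZ, B ⇓ S^4(Z)

Derivation:
Term A:
  start: mul(SZ, SZ)
  →1  add(SZ, mul(Z, SZ))
  →2  S(add(Z, mul(Z, SZ)))
  →3  S(mul(Z, SZ))
  →4  SZ

Term B:
  start: add(mul(SZ, SZ), mul(SSSZ, SZ))
  →1  add(add(SZ, mul(Z, SZ)), mul(SSSZ, SZ))
  →2  add(S(add(Z, mul(Z, SZ))), mul(SSSZ, SZ))
  →3  S(add(add(Z, mul(Z, SZ)), mul(SSSZ, SZ)))
  →4  S(add(mul(Z, SZ), mul(SSSZ, SZ)))
  →5  S(add(Z, mul(SSSZ, SZ)))
  →6  S(mul(SSSZ, SZ))
  →7  S(add(SZ, mul(SSZ, SZ)))
  →8  S(S(add(Z, mul(SSZ, SZ))))
  →9  S(S(mul(SSZ, SZ)))
  →10  S(S(add(SZ, mul(SZ, SZ))))
  →11  S(S(S(add(Z, mul(SZ, SZ)))))
  →12  S(S(S(mul(SZ, SZ))))
  →13  S(S(S(add(SZ, mul(Z, SZ)))))
  →14  S(S(S(S(add(Z, mul(Z, SZ))))))
  →15  S(S(S(S(mul(Z, SZ)))))
  →16  S^4(Z)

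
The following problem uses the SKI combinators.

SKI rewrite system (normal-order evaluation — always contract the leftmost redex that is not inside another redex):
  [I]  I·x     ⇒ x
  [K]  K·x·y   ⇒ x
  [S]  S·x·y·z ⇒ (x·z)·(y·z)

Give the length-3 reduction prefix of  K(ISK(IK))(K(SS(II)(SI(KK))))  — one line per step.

Answer: after 3 steps: SKK

Reduction:
  start: K(ISK(IK))(K(SS(II)(SI(KK))))
  step 1: ISK(IK)
  step 2: SK(IK)
  step 3: SKK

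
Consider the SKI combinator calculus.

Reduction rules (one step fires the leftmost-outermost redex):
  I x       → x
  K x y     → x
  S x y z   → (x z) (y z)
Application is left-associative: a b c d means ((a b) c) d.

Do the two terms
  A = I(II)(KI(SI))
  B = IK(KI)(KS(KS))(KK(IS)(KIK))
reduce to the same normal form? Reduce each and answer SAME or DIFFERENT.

Answer: SAME — A ⇓ I, B ⇓ I

Derivation:
Term A:
  start: I(II)(KI(SI))
  →1  II(KI(SI))
  →2  I(KI(SI))
  →3  KI(SI)
  →4  I

Term B:
  start: IK(KI)(KS(KS))(KK(IS)(KIK))
  →1  K(KI)(KS(KS))(KK(IS)(KIK))
  →2  KI(KK(IS)(KIK))
  →3  I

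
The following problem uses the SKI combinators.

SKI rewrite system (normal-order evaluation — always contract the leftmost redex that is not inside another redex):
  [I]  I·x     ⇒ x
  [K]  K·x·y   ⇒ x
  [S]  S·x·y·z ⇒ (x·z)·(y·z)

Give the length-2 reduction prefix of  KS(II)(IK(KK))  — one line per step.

  start: KS(II)(IK(KK))
  →1  S(IK(KK))
  →2  S(K(KK))

Answer: after 2 steps: S(K(KK))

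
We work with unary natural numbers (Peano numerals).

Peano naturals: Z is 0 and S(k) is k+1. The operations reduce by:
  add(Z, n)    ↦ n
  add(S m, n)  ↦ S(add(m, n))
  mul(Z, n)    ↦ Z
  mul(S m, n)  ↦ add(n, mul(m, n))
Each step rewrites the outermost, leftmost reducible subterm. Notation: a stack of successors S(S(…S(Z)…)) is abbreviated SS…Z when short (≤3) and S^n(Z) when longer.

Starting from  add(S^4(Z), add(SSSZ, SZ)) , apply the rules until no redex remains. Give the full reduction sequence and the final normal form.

  start: add(S^4(Z), add(SSSZ, SZ))
  →1  S(add(SSSZ, add(SSSZ, SZ)))
  →2  S(S(add(SSZ, add(SSSZ, SZ))))
  →3  S(S(S(add(SZ, add(SSSZ, SZ)))))
  →4  S(S(S(S(add(Z, add(SSSZ, SZ))))))
  →5  S(S(S(S(add(SSSZ, SZ)))))
  →6  S(S(S(S(S(add(SSZ, SZ))))))
  →7  S(S(S(S(S(S(add(SZ, SZ)))))))
  →8  S(S(S(S(S(S(S(add(Z, SZ))))))))
  →9  S^8(Z)

Answer: normal form = S^8(Z)  (in 9 steps)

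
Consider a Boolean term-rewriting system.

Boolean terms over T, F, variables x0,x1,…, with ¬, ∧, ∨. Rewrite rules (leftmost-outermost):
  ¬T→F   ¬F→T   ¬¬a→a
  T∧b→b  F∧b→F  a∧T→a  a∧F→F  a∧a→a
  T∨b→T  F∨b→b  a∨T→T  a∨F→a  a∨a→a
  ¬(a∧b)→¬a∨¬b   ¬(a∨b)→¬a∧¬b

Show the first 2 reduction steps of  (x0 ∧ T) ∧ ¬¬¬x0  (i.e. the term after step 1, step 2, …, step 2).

Answer: after 2 steps: x0 ∧ ¬x0

Reduction:
  start: (x0 ∧ T) ∧ ¬¬¬x0
  step 1: x0 ∧ ¬¬¬x0
  step 2: x0 ∧ ¬x0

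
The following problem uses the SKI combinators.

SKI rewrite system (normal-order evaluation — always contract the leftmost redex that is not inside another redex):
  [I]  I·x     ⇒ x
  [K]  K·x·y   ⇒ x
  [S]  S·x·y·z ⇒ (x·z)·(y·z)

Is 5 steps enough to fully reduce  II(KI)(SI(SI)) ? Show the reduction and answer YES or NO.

Answer: YES — reaches normal form I in 3 ≤ 5 steps

Derivation:
  start: II(KI)(SI(SI))
  [1] I(KI)(SI(SI))
  [2] KI(SI(SI))
  [3] I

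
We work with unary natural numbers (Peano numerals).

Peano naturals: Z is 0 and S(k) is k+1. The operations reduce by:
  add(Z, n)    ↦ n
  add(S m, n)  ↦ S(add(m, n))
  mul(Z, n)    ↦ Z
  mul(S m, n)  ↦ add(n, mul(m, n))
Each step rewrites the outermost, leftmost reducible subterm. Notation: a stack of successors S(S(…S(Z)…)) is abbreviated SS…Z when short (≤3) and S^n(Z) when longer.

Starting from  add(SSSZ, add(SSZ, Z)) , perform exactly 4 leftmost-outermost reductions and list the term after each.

Answer: after 4 steps: S(S(S(add(SSZ, Z))))

Working:
  start: add(SSSZ, add(SSZ, Z))
  →1  S(add(SSZ, add(SSZ, Z)))
  →2  S(S(add(SZ, add(SSZ, Z))))
  →3  S(S(S(add(Z, add(SSZ, Z)))))
  →4  S(S(S(add(SSZ, Z))))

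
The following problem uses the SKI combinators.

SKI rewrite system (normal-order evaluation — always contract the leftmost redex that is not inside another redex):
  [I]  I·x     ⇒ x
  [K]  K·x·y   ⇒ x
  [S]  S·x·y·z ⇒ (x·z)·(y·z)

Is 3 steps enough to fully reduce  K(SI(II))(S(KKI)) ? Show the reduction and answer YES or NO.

Answer: YES — reaches normal form SII in 2 ≤ 3 steps

Reduction:
  start: K(SI(II))(S(KKI))
  →1  SI(II)
  →2  SII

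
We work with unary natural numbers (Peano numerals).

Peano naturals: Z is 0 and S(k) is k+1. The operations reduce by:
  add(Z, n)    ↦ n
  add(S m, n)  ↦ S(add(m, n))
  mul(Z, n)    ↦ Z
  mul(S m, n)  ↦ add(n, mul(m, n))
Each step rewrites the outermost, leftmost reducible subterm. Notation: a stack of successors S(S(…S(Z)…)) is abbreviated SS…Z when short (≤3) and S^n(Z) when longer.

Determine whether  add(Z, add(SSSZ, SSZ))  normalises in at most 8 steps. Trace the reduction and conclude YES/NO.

Answer: YES — reaches normal form S^5(Z) in 5 ≤ 8 steps

Derivation:
  start: add(Z, add(SSSZ, SSZ))
  [1] add(SSSZ, SSZ)
  [2] S(add(SSZ, SSZ))
  [3] S(S(add(SZ, SSZ)))
  [4] S(S(S(add(Z, SSZ))))
  [5] S^5(Z)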